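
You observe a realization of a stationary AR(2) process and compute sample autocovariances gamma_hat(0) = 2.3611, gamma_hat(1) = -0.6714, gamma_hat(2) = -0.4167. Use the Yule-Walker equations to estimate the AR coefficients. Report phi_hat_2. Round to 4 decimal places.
\hat\phi_{2} = -0.2800

The Yule-Walker equations for an AR(p) process read, in matrix form,
  Gamma_p phi = r_p,   with   (Gamma_p)_{ij} = gamma(|i - j|),
                       (r_p)_i = gamma(i),   i,j = 1..p.
Substitute the sample gammas (Toeplitz matrix and right-hand side of size 2):
  Gamma_p = [[2.3611, -0.6714], [-0.6714, 2.3611]]
  r_p     = [-0.6714, -0.4167]
Written out:
  2.3611 phi_1 - 0.6714 phi_2 = -0.6714
  -0.6714 phi_1 + 2.3611 phi_2 = -0.4167
Solve by Cramer's rule:
  det = gamma(0)^2 - gamma(1)^2 = (2.3611)^2 - (-0.6714)^2 = 5.57479321 - 0.45077796 = 5.12401525
  phi_hat_1 = [gamma(1) gamma(0) - gamma(1) gamma(2)] / det = [(-0.6714)(2.3611) - (-0.6714)(-0.4167)] / 5.12401525 = -1.86501492 / 5.12401525 = -0.364
  phi_hat_2 = [gamma(0) gamma(2) - gamma(1)^2] / det = [(2.3611)(-0.4167) - (-0.6714)^2] / 5.12401525 = -1.43464833 / 5.12401525 = -0.28
So phi_hat = [-0.3640, -0.2800].
Therefore phi_hat_2 = -0.2800.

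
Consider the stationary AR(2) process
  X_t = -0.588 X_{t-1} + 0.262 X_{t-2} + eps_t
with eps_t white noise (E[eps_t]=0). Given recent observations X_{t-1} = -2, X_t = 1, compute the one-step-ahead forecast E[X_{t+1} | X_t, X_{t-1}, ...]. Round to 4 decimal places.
E[X_{t+1} \mid \mathcal F_t] = -1.1120

For an AR(p) model X_t = c + sum_i phi_i X_{t-i} + eps_t, the
one-step-ahead conditional mean is
  E[X_{t+1} | X_t, ...] = c + sum_i phi_i X_{t+1-i}.
Substitute known values:
  E[X_{t+1} | ...] = (-0.588) * (1) + (0.262) * (-2)
                   = -1.1120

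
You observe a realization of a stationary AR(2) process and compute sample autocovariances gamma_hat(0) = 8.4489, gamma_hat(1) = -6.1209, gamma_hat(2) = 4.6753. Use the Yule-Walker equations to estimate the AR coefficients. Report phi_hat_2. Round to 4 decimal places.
\hat\phi_{2} = 0.0600

The Yule-Walker equations for an AR(p) process read, in matrix form,
  Gamma_p phi = r_p,   with   (Gamma_p)_{ij} = gamma(|i - j|),
                       (r_p)_i = gamma(i),   i,j = 1..p.
Substitute the sample gammas (Toeplitz matrix and right-hand side of size 2):
  Gamma_p = [[8.4489, -6.1209], [-6.1209, 8.4489]]
  r_p     = [-6.1209, 4.6753]
Written out:
  8.4489 phi_1 - 6.1209 phi_2 = -6.1209
  -6.1209 phi_1 + 8.4489 phi_2 = 4.6753
Solve by Cramer's rule:
  det = gamma(0)^2 - gamma(1)^2 = (8.4489)^2 - (-6.1209)^2 = 71.38391121 - 37.46541681 = 33.9184944
  phi_hat_1 = [gamma(1) gamma(0) - gamma(1) gamma(2)] / det = [(-6.1209)(8.4489) - (-6.1209)(4.6753)] / 33.9184944 = -23.09782824 / 33.9184944 = -0.681
  phi_hat_2 = [gamma(0) gamma(2) - gamma(1)^2] / det = [(8.4489)(4.6753) - (-6.1209)^2] / 33.9184944 = 2.03572536 / 33.9184944 = 0.06
So phi_hat = [-0.6810, 0.0600].
Therefore phi_hat_2 = 0.0600.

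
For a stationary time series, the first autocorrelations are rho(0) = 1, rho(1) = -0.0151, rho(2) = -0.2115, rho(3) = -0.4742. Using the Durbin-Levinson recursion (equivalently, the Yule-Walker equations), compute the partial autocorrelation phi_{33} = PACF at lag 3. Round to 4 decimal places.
\phi_{33} = -0.5040

The PACF at lag k is phi_{kk}, the last component of the solution
to the Yule-Walker system G_k phi = r_k where
  (G_k)_{ij} = rho(|i - j|), (r_k)_i = rho(i), i,j = 1..k.
Equivalently, Durbin-Levinson gives phi_{kk} iteratively:
  phi_{11} = rho(1)
  phi_{kk} = [rho(k) - sum_{j=1..k-1} phi_{k-1,j} rho(k-j)]
            / [1 - sum_{j=1..k-1} phi_{k-1,j} rho(j)],
  phi_{k,j} = phi_{k-1,j} - phi_{kk} phi_{k-1,k-j},  j = 1..k-1.
Step k = 1:
  phi_11 = rho(1) = -0.0151.
Step k = 2:
  phi_22 = [rho(2) - phi_11 rho(1)] / [1 - phi_11 rho(1)] = [-0.2115 - (-0.0151)(-0.0151)] / [1 - (-0.0151)(-0.0151)]
         = -0.21172801 / 0.99977199 = -0.211776.
  Update: phi_21 = phi_11 - phi_22 phi_11 = -0.0151 - (-0.211776)(-0.0151) = -0.018298.
Step k = 3:
  phi_33 = [rho(3) - phi_21 rho(2) - phi_22 rho(1)] / [1 - phi_21 rho(1) - phi_22 rho(2)]
    numerator   = -0.4742 - (-0.018298)(-0.2115) - (-0.211776)(-0.0151) = -0.48126781
    denominator = 1 - (-0.018298)(-0.0151) - (-0.211776)(-0.2115) = 0.95493302
  phi_33 = -0.48126781 / 0.95493302 = -0.504.
Therefore phi_{33} = -0.5040.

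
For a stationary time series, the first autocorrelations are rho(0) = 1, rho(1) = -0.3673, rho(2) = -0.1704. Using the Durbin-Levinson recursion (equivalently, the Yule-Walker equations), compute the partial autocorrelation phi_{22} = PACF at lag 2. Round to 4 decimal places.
\phi_{22} = -0.3529

The PACF at lag k is phi_{kk}, the last component of the solution
to the Yule-Walker system G_k phi = r_k where
  (G_k)_{ij} = rho(|i - j|), (r_k)_i = rho(i), i,j = 1..k.
Equivalently, Durbin-Levinson gives phi_{kk} iteratively:
  phi_{11} = rho(1)
  phi_{kk} = [rho(k) - sum_{j=1..k-1} phi_{k-1,j} rho(k-j)]
            / [1 - sum_{j=1..k-1} phi_{k-1,j} rho(j)],
  phi_{k,j} = phi_{k-1,j} - phi_{kk} phi_{k-1,k-j},  j = 1..k-1.
Step k = 1:
  phi_11 = rho(1) = -0.3673.
Step k = 2:
  phi_22 = [rho(2) - phi_11 rho(1)] / [1 - phi_11 rho(1)] = [-0.1704 - (-0.3673)(-0.3673)] / [1 - (-0.3673)(-0.3673)]
         = -0.30530929 / 0.86509071 = -0.3529.
Therefore phi_{22} = -0.3529.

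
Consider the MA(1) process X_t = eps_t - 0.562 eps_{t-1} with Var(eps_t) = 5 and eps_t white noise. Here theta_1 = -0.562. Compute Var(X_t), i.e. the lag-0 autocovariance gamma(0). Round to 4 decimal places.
\gamma(0) = 6.5792

For an MA(q) process X_t = eps_t + sum_i theta_i eps_{t-i} with
Var(eps_t) = sigma^2, the variance is
  gamma(0) = sigma^2 * (1 + sum_i theta_i^2).
  sum_i theta_i^2 = (-0.562)^2 = 0.315844.
  gamma(0) = 5 * (1 + 0.315844) = 5 * 1.315844 = 6.57922, which rounds to 6.5792.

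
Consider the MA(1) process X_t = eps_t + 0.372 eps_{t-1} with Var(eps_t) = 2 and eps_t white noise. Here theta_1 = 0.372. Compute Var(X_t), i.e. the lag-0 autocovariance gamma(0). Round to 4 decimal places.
\gamma(0) = 2.2768

For an MA(q) process X_t = eps_t + sum_i theta_i eps_{t-i} with
Var(eps_t) = sigma^2, the variance is
  gamma(0) = sigma^2 * (1 + sum_i theta_i^2).
  sum_i theta_i^2 = (0.372)^2 = 0.138384.
  gamma(0) = 2 * (1 + 0.138384) = 2 * 1.138384 = 2.276768, which rounds to 2.2768.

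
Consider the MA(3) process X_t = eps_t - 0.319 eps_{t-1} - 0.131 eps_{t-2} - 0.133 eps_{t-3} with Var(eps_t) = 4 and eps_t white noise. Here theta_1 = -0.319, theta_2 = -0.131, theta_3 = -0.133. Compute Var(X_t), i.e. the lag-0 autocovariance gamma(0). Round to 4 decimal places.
\gamma(0) = 4.5464

For an MA(q) process X_t = eps_t + sum_i theta_i eps_{t-i} with
Var(eps_t) = sigma^2, the variance is
  gamma(0) = sigma^2 * (1 + sum_i theta_i^2).
  sum_i theta_i^2 = (-0.319)^2 + (-0.131)^2 + (-0.133)^2 = 0.101761 + 0.017161 + 0.017689 = 0.136611.
  gamma(0) = 4 * (1 + 0.136611) = 4 * 1.136611 = 4.546444, which rounds to 4.5464.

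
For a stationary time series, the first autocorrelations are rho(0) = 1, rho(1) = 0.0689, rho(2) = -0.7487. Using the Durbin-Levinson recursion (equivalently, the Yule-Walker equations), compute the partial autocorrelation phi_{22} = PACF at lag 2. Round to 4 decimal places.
\phi_{22} = -0.7570

The PACF at lag k is phi_{kk}, the last component of the solution
to the Yule-Walker system G_k phi = r_k where
  (G_k)_{ij} = rho(|i - j|), (r_k)_i = rho(i), i,j = 1..k.
Equivalently, Durbin-Levinson gives phi_{kk} iteratively:
  phi_{11} = rho(1)
  phi_{kk} = [rho(k) - sum_{j=1..k-1} phi_{k-1,j} rho(k-j)]
            / [1 - sum_{j=1..k-1} phi_{k-1,j} rho(j)],
  phi_{k,j} = phi_{k-1,j} - phi_{kk} phi_{k-1,k-j},  j = 1..k-1.
Step k = 1:
  phi_11 = rho(1) = 0.0689.
Step k = 2:
  phi_22 = [rho(2) - phi_11 rho(1)] / [1 - phi_11 rho(1)] = [-0.7487 - (0.0689)(0.0689)] / [1 - (0.0689)(0.0689)]
         = -0.75344721 / 0.99525279 = -0.757.
Therefore phi_{22} = -0.7570.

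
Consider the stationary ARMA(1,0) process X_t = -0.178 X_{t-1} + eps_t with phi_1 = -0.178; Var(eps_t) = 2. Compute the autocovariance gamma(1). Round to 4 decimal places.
\gamma(1) = -0.3676

Multiply the model equation by X_{t-k} and take expectations. With theta_0 = psi_0 = 1 and psi_j the MA(infinity) weights, this gives
  gamma(k) - sum_i phi_i gamma(k-i) = c_k,
  c_k = sigma^2 * sum_{j=k..q} theta_j psi_{j-k}   (c_k = 0 for k > q),
using gamma(-m) = gamma(m).
Pure AR (q = 0): c_0 = sigma^2 = 2, c_k = 0 for k >= 1.
Equations for k = 0 and k = 1 (AR order 1):
  gamma(0) = phi_1 gamma(1) + c_0
  gamma(1) = phi_1 gamma(0) + c_1
Substituting the second into the first: gamma(0) (1 - phi_1^2) = c_0 + phi_1 c_1, so
  gamma(0) = c_0 / (1 - phi_1^2) = 2 / (1 - (-0.178)^2) = 2 / 0.968316 = 2.065441.
  gamma(1) = phi_1 gamma(0) = (-0.178)(2.065441) = -0.367649.
Therefore gamma(1) = -0.3676 (to 4 decimal places).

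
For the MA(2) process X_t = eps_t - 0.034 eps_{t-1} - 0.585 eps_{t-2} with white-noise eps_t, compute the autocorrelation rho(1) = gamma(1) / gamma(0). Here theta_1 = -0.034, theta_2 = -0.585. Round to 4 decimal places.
\rho(1) = -0.0105

For an MA(q) process with theta_0 = 1, the autocovariance is
  gamma(k) = sigma^2 * sum_{i=0..q-k} theta_i * theta_{i+k},
and rho(k) = gamma(k) / gamma(0). Sigma^2 cancels.
  numerator   = (1)*(-0.034) + (-0.034)*(-0.585) = -0.01411.
  denominator = (1)^2 + (-0.034)^2 + (-0.585)^2 = 1.343381.
  rho(1) = -0.01411 / 1.343381 = -0.0105.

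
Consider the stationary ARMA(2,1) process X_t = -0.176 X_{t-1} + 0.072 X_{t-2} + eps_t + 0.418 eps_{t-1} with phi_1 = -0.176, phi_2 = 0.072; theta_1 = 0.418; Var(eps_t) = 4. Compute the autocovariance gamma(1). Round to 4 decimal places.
\gamma(1) = 0.9979

Multiply the model equation by X_{t-k} and take expectations. With theta_0 = psi_0 = 1 and psi_j the MA(infinity) weights, this gives
  gamma(k) - sum_i phi_i gamma(k-i) = c_k,
  c_k = sigma^2 * sum_{j=k..q} theta_j psi_{j-k}   (c_k = 0 for k > q),
using gamma(-m) = gamma(m).
psi-weights needed (psi_j = theta_j + sum_i phi_i psi_{j-i}):
  psi_1 = theta_1 + phi_1 = 0.418 + (-0.176) = 0.242
Right-hand sides:
  c_0 = sigma^2 (1 + theta_1 psi_1) = 4 * (1 + (0.418)(0.242)) = 4 * 1.101156 = 4.404624
  c_1 = sigma^2 theta_1 = 4 * (0.418) = 1.672
  c_2 = 0
Equations for k = 0, 1, 2 (AR order 2, c_2 = 0):
  (E0) gamma(0) = phi_1 gamma(1) + phi_2 gamma(2) + c_0
  (E1) gamma(1) = phi_1 gamma(0) + phi_2 gamma(1) + c_1
  (E2) gamma(2) = phi_1 gamma(1) + phi_2 gamma(0)
From (E1): gamma(1) = A gamma(0) + B with
  A = phi_1 / (1 - phi_2) = -0.176 / 0.928 = -0.189655,   B = c_1 / (1 - phi_2) = 1.672 / 0.928 = 1.801724.
Insert (E2) into (E0): gamma(0) (1 - phi_2^2) = phi_1 (1 + phi_2) gamma(1) + c_0.
  phi_1 (1 + phi_2) = (-0.176)(1.072) = -0.188672,   1 - phi_2^2 = 0.994816.
Replace gamma(1) by A gamma(0) + B and collect gamma(0):
  gamma(0) [0.994816 - (-0.188672)(-0.189655)] = (-0.188672)(1.801724) + 4.404624
  gamma(0) * 0.959033 = 4.064689
  gamma(0) = 4.064689 / 0.959033 = 4.238319.
  gamma(1) = A gamma(0) + B = (-0.189655)(4.238319) + (1.801724) = 0.997905.
Therefore gamma(1) = 0.9979 (to 4 decimal places).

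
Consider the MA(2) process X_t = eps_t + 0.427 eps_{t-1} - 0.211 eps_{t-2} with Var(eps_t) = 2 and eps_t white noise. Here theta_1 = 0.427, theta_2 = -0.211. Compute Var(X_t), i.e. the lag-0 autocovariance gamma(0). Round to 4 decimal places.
\gamma(0) = 2.4537

For an MA(q) process X_t = eps_t + sum_i theta_i eps_{t-i} with
Var(eps_t) = sigma^2, the variance is
  gamma(0) = sigma^2 * (1 + sum_i theta_i^2).
  sum_i theta_i^2 = (0.427)^2 + (-0.211)^2 = 0.182329 + 0.044521 = 0.22685.
  gamma(0) = 2 * (1 + 0.22685) = 2 * 1.22685 = 2.4537.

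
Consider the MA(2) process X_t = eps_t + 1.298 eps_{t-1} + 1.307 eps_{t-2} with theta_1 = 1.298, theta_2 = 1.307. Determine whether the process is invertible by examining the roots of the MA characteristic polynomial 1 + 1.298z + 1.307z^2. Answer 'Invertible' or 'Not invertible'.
\text{Not invertible}

The MA(q) characteristic polynomial is P(z) = 1 + 1.298z + 1.307z^2.
Invertibility requires all roots to lie outside the unit circle, i.e. |z| > 1 for every root.
Set 1 + (1.298) z + (1.307) z^2 = 0, i.e. a z^2 + b z + c = 0 with a = 1.307, b = 1.298, c = 1.
Discriminant D = b^2 - 4ac = (1.298)^2 - 4*(1.307)*1 = 1.684804 - (5.228) = -3.543196.
D < 0, so the roots are the complex-conjugate pair z = (-b +/- i sqrt(-D)) / (2a) = -0.4966 +/- 0.7201i.
For a conjugate pair |z|^2 = z * conj(z) = (product of roots) = c/a = 1/(1.307) = 0.765111, so |z| = sqrt(0.765111) = 0.8747 for both roots.
Moduli of all roots: 0.8747, 0.8747.
All moduli strictly greater than 1? No.
Verdict: Not invertible.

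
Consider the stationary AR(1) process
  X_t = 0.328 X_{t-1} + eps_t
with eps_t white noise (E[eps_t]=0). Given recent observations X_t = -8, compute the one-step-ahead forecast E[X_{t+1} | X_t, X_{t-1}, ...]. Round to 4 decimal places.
E[X_{t+1} \mid \mathcal F_t] = -2.6240

For an AR(p) model X_t = c + sum_i phi_i X_{t-i} + eps_t, the
one-step-ahead conditional mean is
  E[X_{t+1} | X_t, ...] = c + sum_i phi_i X_{t+1-i}.
Substitute known values:
  E[X_{t+1} | ...] = (0.328) * (-8)
                   = -2.6240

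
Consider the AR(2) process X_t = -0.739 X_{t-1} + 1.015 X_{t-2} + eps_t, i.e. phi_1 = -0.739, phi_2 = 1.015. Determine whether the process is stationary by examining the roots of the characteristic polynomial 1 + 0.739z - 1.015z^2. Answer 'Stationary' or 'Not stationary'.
\text{Not stationary}

The AR(p) characteristic polynomial is P(z) = 1 + 0.739z - 1.015z^2.
Stationarity requires all roots to lie outside the unit circle, i.e. |z| > 1 for every root.
Set 1 + (0.739) z + (-1.015) z^2 = 0, i.e. a z^2 + b z + c = 0 with a = -1.015, b = 0.739, c = 1.
Discriminant D = b^2 - 4ac = (0.739)^2 - 4*(-1.015)*1 = 0.546121 - (-4.06) = 4.606121.
D >= 0, so the roots are real: z = (-b +/- sqrt(D)) / (2a) = (-0.739 +/- 2.146188) / (-2.03).
  z_1 = (-0.739 + 2.146188) / (-2.03) = -0.6932,   |z_1| = 0.6932.
  z_2 = (-0.739 - 2.146188) / (-2.03) = 1.4213,   |z_2| = 1.4213.
Moduli of all roots: 0.6932, 1.4213.
All moduli strictly greater than 1? No.
Verdict: Not stationary.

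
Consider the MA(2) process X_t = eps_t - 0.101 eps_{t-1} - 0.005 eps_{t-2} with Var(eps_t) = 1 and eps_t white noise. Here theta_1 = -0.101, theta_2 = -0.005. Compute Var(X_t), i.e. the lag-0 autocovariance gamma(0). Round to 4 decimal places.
\gamma(0) = 1.0102

For an MA(q) process X_t = eps_t + sum_i theta_i eps_{t-i} with
Var(eps_t) = sigma^2, the variance is
  gamma(0) = sigma^2 * (1 + sum_i theta_i^2).
  sum_i theta_i^2 = (-0.101)^2 + (-0.005)^2 = 0.010201 + 0.000025 = 0.010226.
  gamma(0) = 1 * (1 + 0.010226) = 1 * 1.010226 = 1.010226, which rounds to 1.0102.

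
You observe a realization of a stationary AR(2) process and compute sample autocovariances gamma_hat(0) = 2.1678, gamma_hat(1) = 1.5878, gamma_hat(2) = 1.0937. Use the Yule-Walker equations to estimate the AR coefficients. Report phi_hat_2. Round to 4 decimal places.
\hat\phi_{2} = -0.0689

The Yule-Walker equations for an AR(p) process read, in matrix form,
  Gamma_p phi = r_p,   with   (Gamma_p)_{ij} = gamma(|i - j|),
                       (r_p)_i = gamma(i),   i,j = 1..p.
Substitute the sample gammas (Toeplitz matrix and right-hand side of size 2):
  Gamma_p = [[2.1678, 1.5878], [1.5878, 2.1678]]
  r_p     = [1.5878, 1.0937]
Written out:
  2.1678 phi_1 + 1.5878 phi_2 = 1.5878
  1.5878 phi_1 + 2.1678 phi_2 = 1.0937
Solve by Cramer's rule:
  det = gamma(0)^2 - gamma(1)^2 = (2.1678)^2 - (1.5878)^2 = 4.69935684 - 2.52110884 = 2.178248
  phi_hat_1 = [gamma(1) gamma(0) - gamma(1) gamma(2)] / det = [(1.5878)(2.1678) - (1.5878)(1.0937)] / 2.178248 = 1.70545598 / 2.178248 = 0.7829
  phi_hat_2 = [gamma(0) gamma(2) - gamma(1)^2] / det = [(2.1678)(1.0937) - (1.5878)^2] / 2.178248 = -0.15018598 / 2.178248 = -0.0689
So phi_hat = [0.7829, -0.0689].
Therefore phi_hat_2 = -0.0689.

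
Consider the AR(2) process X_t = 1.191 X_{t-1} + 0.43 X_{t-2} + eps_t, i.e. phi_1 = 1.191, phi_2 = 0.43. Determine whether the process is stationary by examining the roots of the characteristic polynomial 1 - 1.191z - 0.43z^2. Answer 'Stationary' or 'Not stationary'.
\text{Not stationary}

The AR(p) characteristic polynomial is P(z) = 1 - 1.191z - 0.43z^2.
Stationarity requires all roots to lie outside the unit circle, i.e. |z| > 1 for every root.
Set 1 + (-1.191) z + (-0.43) z^2 = 0, i.e. a z^2 + b z + c = 0 with a = -0.43, b = -1.191, c = 1.
Discriminant D = b^2 - 4ac = (-1.191)^2 - 4*(-0.43)*1 = 1.418481 - (-1.72) = 3.138481.
D >= 0, so the roots are real: z = (-b +/- sqrt(D)) / (2a) = (1.191 +/- 1.771576) / (-0.86).
  z_1 = (1.191 + 1.771576) / (-0.86) = -3.4449,   |z_1| = 3.4449.
  z_2 = (1.191 - 1.771576) / (-0.86) = 0.6751,   |z_2| = 0.6751.
Moduli of all roots: 3.4449, 0.6751.
All moduli strictly greater than 1? No.
Verdict: Not stationary.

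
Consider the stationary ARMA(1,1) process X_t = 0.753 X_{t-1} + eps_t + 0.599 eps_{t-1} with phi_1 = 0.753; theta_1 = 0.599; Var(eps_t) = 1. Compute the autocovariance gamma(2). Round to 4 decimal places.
\gamma(2) = 3.4117

Multiply the model equation by X_{t-k} and take expectations. With theta_0 = psi_0 = 1 and psi_j the MA(infinity) weights, this gives
  gamma(k) - sum_i phi_i gamma(k-i) = c_k,
  c_k = sigma^2 * sum_{j=k..q} theta_j psi_{j-k}   (c_k = 0 for k > q),
using gamma(-m) = gamma(m).
psi-weights needed (psi_j = theta_j + sum_i phi_i psi_{j-i}):
  psi_1 = theta_1 + phi_1 = 0.599 + (0.753) = 1.352
Right-hand sides:
  c_0 = sigma^2 (1 + theta_1 psi_1) = 1 * (1 + (0.599)(1.352)) = 1 * 1.809848 = 1.809848
  c_1 = sigma^2 theta_1 = 1 * (0.599) = 0.599
  c_2 = 0
Equations for k = 0 and k = 1 (AR order 1):
  gamma(0) = phi_1 gamma(1) + c_0
  gamma(1) = phi_1 gamma(0) + c_1
Substituting the second into the first: gamma(0) (1 - phi_1^2) = c_0 + phi_1 c_1, so
  gamma(0) = (c_0 + phi_1 c_1) / (1 - phi_1^2) = (1.809848 + (0.753)(0.599)) / (1 - (0.753)^2) = 2.260895 / 0.432991 = 5.221575.
  gamma(1) = phi_1 gamma(0) + c_1 = (0.753)(5.221575) + (0.599) = 4.530846.
For k = 2 (> q): gamma(2) = phi_1 gamma(1) = (0.753)(4.530846) = 3.411727.
Therefore gamma(2) = 3.4117 (to 4 decimal places).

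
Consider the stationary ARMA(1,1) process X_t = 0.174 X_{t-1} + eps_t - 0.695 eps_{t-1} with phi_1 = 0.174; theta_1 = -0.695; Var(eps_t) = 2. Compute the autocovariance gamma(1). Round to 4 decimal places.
\gamma(1) = -0.9446

Multiply the model equation by X_{t-k} and take expectations. With theta_0 = psi_0 = 1 and psi_j the MA(infinity) weights, this gives
  gamma(k) - sum_i phi_i gamma(k-i) = c_k,
  c_k = sigma^2 * sum_{j=k..q} theta_j psi_{j-k}   (c_k = 0 for k > q),
using gamma(-m) = gamma(m).
psi-weights needed (psi_j = theta_j + sum_i phi_i psi_{j-i}):
  psi_1 = theta_1 + phi_1 = -0.695 + (0.174) = -0.521
Right-hand sides:
  c_0 = sigma^2 (1 + theta_1 psi_1) = 2 * (1 + (-0.695)(-0.521)) = 2 * 1.362095 = 2.72419
  c_1 = sigma^2 theta_1 = 2 * (-0.695) = -1.39
  c_2 = 0
Equations for k = 0 and k = 1 (AR order 1):
  gamma(0) = phi_1 gamma(1) + c_0
  gamma(1) = phi_1 gamma(0) + c_1
Substituting the second into the first: gamma(0) (1 - phi_1^2) = c_0 + phi_1 c_1, so
  gamma(0) = (c_0 + phi_1 c_1) / (1 - phi_1^2) = (2.72419 + (0.174)(-1.39)) / (1 - (0.174)^2) = 2.48233 / 0.969724 = 2.559831.
  gamma(1) = phi_1 gamma(0) + c_1 = (0.174)(2.559831) + (-1.39) = -0.944589.
Therefore gamma(1) = -0.9446 (to 4 decimal places).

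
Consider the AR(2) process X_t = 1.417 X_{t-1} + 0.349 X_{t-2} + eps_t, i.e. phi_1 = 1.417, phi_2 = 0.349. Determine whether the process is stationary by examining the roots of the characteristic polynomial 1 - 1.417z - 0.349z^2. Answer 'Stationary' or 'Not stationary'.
\text{Not stationary}

The AR(p) characteristic polynomial is P(z) = 1 - 1.417z - 0.349z^2.
Stationarity requires all roots to lie outside the unit circle, i.e. |z| > 1 for every root.
Set 1 + (-1.417) z + (-0.349) z^2 = 0, i.e. a z^2 + b z + c = 0 with a = -0.349, b = -1.417, c = 1.
Discriminant D = b^2 - 4ac = (-1.417)^2 - 4*(-0.349)*1 = 2.007889 - (-1.396) = 3.403889.
D >= 0, so the roots are real: z = (-b +/- sqrt(D)) / (2a) = (1.417 +/- 1.844963) / (-0.698).
  z_1 = (1.417 + 1.844963) / (-0.698) = -4.6733,   |z_1| = 4.6733.
  z_2 = (1.417 - 1.844963) / (-0.698) = 0.6131,   |z_2| = 0.6131.
Moduli of all roots: 4.6733, 0.6131.
All moduli strictly greater than 1? No.
Verdict: Not stationary.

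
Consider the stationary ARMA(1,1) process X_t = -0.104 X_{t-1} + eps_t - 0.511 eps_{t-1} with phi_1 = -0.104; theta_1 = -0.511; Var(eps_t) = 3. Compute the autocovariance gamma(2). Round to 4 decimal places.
\gamma(2) = 0.2043

Multiply the model equation by X_{t-k} and take expectations. With theta_0 = psi_0 = 1 and psi_j the MA(infinity) weights, this gives
  gamma(k) - sum_i phi_i gamma(k-i) = c_k,
  c_k = sigma^2 * sum_{j=k..q} theta_j psi_{j-k}   (c_k = 0 for k > q),
using gamma(-m) = gamma(m).
psi-weights needed (psi_j = theta_j + sum_i phi_i psi_{j-i}):
  psi_1 = theta_1 + phi_1 = -0.511 + (-0.104) = -0.615
Right-hand sides:
  c_0 = sigma^2 (1 + theta_1 psi_1) = 3 * (1 + (-0.511)(-0.615)) = 3 * 1.314265 = 3.942795
  c_1 = sigma^2 theta_1 = 3 * (-0.511) = -1.533
  c_2 = 0
Equations for k = 0 and k = 1 (AR order 1):
  gamma(0) = phi_1 gamma(1) + c_0
  gamma(1) = phi_1 gamma(0) + c_1
Substituting the second into the first: gamma(0) (1 - phi_1^2) = c_0 + phi_1 c_1, so
  gamma(0) = (c_0 + phi_1 c_1) / (1 - phi_1^2) = (3.942795 + (-0.104)(-1.533)) / (1 - (-0.104)^2) = 4.102227 / 0.989184 = 4.147082.
  gamma(1) = phi_1 gamma(0) + c_1 = (-0.104)(4.147082) + (-1.533) = -1.964297.
For k = 2 (> q): gamma(2) = phi_1 gamma(1) = (-0.104)(-1.964297) = 0.204287.
Therefore gamma(2) = 0.2043 (to 4 decimal places).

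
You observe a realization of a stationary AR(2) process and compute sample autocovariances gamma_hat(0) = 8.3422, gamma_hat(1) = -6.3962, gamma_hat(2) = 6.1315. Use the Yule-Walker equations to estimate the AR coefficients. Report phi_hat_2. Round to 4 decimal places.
\hat\phi_{2} = 0.3570

The Yule-Walker equations for an AR(p) process read, in matrix form,
  Gamma_p phi = r_p,   with   (Gamma_p)_{ij} = gamma(|i - j|),
                       (r_p)_i = gamma(i),   i,j = 1..p.
Substitute the sample gammas (Toeplitz matrix and right-hand side of size 2):
  Gamma_p = [[8.3422, -6.3962], [-6.3962, 8.3422]]
  r_p     = [-6.3962, 6.1315]
Written out:
  8.3422 phi_1 - 6.3962 phi_2 = -6.3962
  -6.3962 phi_1 + 8.3422 phi_2 = 6.1315
Solve by Cramer's rule:
  det = gamma(0)^2 - gamma(1)^2 = (8.3422)^2 - (-6.3962)^2 = 69.59230084 - 40.91137444 = 28.6809264
  phi_hat_1 = [gamma(1) gamma(0) - gamma(1) gamma(2)] / det = [(-6.3962)(8.3422) - (-6.3962)(6.1315)] / 28.6809264 = -14.14007934 / 28.6809264 = -0.493
  phi_hat_2 = [gamma(0) gamma(2) - gamma(1)^2] / det = [(8.3422)(6.1315) - (-6.3962)^2] / 28.6809264 = 10.23882486 / 28.6809264 = 0.357
So phi_hat = [-0.4930, 0.3570].
Therefore phi_hat_2 = 0.3570.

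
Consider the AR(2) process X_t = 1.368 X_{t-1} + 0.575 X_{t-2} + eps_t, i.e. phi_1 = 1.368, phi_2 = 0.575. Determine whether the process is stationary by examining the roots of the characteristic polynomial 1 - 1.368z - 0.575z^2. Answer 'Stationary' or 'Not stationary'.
\text{Not stationary}

The AR(p) characteristic polynomial is P(z) = 1 - 1.368z - 0.575z^2.
Stationarity requires all roots to lie outside the unit circle, i.e. |z| > 1 for every root.
Set 1 + (-1.368) z + (-0.575) z^2 = 0, i.e. a z^2 + b z + c = 0 with a = -0.575, b = -1.368, c = 1.
Discriminant D = b^2 - 4ac = (-1.368)^2 - 4*(-0.575)*1 = 1.871424 - (-2.3) = 4.171424.
D >= 0, so the roots are real: z = (-b +/- sqrt(D)) / (2a) = (1.368 +/- 2.042406) / (-1.15).
  z_1 = (1.368 + 2.042406) / (-1.15) = -2.9656,   |z_1| = 2.9656.
  z_2 = (1.368 - 2.042406) / (-1.15) = 0.5864,   |z_2| = 0.5864.
Moduli of all roots: 2.9656, 0.5864.
All moduli strictly greater than 1? No.
Verdict: Not stationary.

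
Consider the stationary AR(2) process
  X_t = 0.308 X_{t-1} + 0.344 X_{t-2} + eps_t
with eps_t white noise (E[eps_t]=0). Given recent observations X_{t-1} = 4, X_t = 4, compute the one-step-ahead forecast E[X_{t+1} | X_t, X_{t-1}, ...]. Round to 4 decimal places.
E[X_{t+1} \mid \mathcal F_t] = 2.6080

For an AR(p) model X_t = c + sum_i phi_i X_{t-i} + eps_t, the
one-step-ahead conditional mean is
  E[X_{t+1} | X_t, ...] = c + sum_i phi_i X_{t+1-i}.
Substitute known values:
  E[X_{t+1} | ...] = (0.308) * (4) + (0.344) * (4)
                   = 2.6080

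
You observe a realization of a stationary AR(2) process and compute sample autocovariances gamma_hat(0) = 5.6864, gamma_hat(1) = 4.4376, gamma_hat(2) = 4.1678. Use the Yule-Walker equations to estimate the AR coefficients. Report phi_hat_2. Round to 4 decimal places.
\hat\phi_{2} = 0.3170

The Yule-Walker equations for an AR(p) process read, in matrix form,
  Gamma_p phi = r_p,   with   (Gamma_p)_{ij} = gamma(|i - j|),
                       (r_p)_i = gamma(i),   i,j = 1..p.
Substitute the sample gammas (Toeplitz matrix and right-hand side of size 2):
  Gamma_p = [[5.6864, 4.4376], [4.4376, 5.6864]]
  r_p     = [4.4376, 4.1678]
Written out:
  5.6864 phi_1 + 4.4376 phi_2 = 4.4376
  4.4376 phi_1 + 5.6864 phi_2 = 4.1678
Solve by Cramer's rule:
  det = gamma(0)^2 - gamma(1)^2 = (5.6864)^2 - (4.4376)^2 = 32.33514496 - 19.69229376 = 12.6428512
  phi_hat_1 = [gamma(1) gamma(0) - gamma(1) gamma(2)] / det = [(4.4376)(5.6864) - (4.4376)(4.1678)] / 12.6428512 = 6.73893936 / 12.6428512 = 0.533
  phi_hat_2 = [gamma(0) gamma(2) - gamma(1)^2] / det = [(5.6864)(4.1678) - (4.4376)^2] / 12.6428512 = 4.00748416 / 12.6428512 = 0.317
So phi_hat = [0.5330, 0.3170].
Therefore phi_hat_2 = 0.3170.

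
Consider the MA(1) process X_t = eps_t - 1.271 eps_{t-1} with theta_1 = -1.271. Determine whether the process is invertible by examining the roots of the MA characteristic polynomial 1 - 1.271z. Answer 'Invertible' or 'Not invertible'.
\text{Not invertible}

The MA(q) characteristic polynomial is P(z) = 1 - 1.271z.
Invertibility requires all roots to lie outside the unit circle, i.e. |z| > 1 for every root.
This is linear in z: 1 + (-1.271) z = 0  =>  z = -1/(-1.271) = 0.786782,  |z| = 0.786782.
Moduli of all roots: 0.7868.
All moduli strictly greater than 1? No.
Verdict: Not invertible.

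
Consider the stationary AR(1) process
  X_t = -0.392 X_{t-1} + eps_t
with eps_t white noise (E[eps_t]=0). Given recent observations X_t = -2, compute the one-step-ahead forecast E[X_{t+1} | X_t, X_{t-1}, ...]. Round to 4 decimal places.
E[X_{t+1} \mid \mathcal F_t] = 0.7840

For an AR(p) model X_t = c + sum_i phi_i X_{t-i} + eps_t, the
one-step-ahead conditional mean is
  E[X_{t+1} | X_t, ...] = c + sum_i phi_i X_{t+1-i}.
Substitute known values:
  E[X_{t+1} | ...] = (-0.392) * (-2)
                   = 0.7840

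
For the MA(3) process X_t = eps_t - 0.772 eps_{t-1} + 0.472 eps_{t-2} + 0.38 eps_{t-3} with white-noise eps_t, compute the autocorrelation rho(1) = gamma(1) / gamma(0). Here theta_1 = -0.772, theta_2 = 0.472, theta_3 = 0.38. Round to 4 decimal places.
\rho(1) = -0.4875

For an MA(q) process with theta_0 = 1, the autocovariance is
  gamma(k) = sigma^2 * sum_{i=0..q-k} theta_i * theta_{i+k},
and rho(k) = gamma(k) / gamma(0). Sigma^2 cancels.
  numerator   = (1)*(-0.772) + (-0.772)*(0.472) + (0.472)*(0.38) = -0.957024.
  denominator = (1)^2 + (-0.772)^2 + (0.472)^2 + (0.38)^2 = 1.963168.
  rho(1) = -0.957024 / 1.963168 = -0.4875.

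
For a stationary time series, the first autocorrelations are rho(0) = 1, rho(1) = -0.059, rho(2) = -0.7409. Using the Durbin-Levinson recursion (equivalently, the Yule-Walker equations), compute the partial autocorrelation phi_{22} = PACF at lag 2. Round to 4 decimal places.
\phi_{22} = -0.7470

The PACF at lag k is phi_{kk}, the last component of the solution
to the Yule-Walker system G_k phi = r_k where
  (G_k)_{ij} = rho(|i - j|), (r_k)_i = rho(i), i,j = 1..k.
Equivalently, Durbin-Levinson gives phi_{kk} iteratively:
  phi_{11} = rho(1)
  phi_{kk} = [rho(k) - sum_{j=1..k-1} phi_{k-1,j} rho(k-j)]
            / [1 - sum_{j=1..k-1} phi_{k-1,j} rho(j)],
  phi_{k,j} = phi_{k-1,j} - phi_{kk} phi_{k-1,k-j},  j = 1..k-1.
Step k = 1:
  phi_11 = rho(1) = -0.059.
Step k = 2:
  phi_22 = [rho(2) - phi_11 rho(1)] / [1 - phi_11 rho(1)] = [-0.7409 - (-0.059)(-0.059)] / [1 - (-0.059)(-0.059)]
         = -0.744381 / 0.996519 = -0.747.
Therefore phi_{22} = -0.7470.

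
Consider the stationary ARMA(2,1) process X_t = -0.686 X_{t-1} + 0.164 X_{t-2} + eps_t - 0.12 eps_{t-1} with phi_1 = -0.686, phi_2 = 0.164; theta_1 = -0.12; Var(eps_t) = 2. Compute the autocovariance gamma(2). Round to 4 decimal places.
\gamma(2) = 5.7371

Multiply the model equation by X_{t-k} and take expectations. With theta_0 = psi_0 = 1 and psi_j the MA(infinity) weights, this gives
  gamma(k) - sum_i phi_i gamma(k-i) = c_k,
  c_k = sigma^2 * sum_{j=k..q} theta_j psi_{j-k}   (c_k = 0 for k > q),
using gamma(-m) = gamma(m).
psi-weights needed (psi_j = theta_j + sum_i phi_i psi_{j-i}):
  psi_1 = theta_1 + phi_1 = -0.12 + (-0.686) = -0.806
Right-hand sides:
  c_0 = sigma^2 (1 + theta_1 psi_1) = 2 * (1 + (-0.12)(-0.806)) = 2 * 1.09672 = 2.19344
  c_1 = sigma^2 theta_1 = 2 * (-0.12) = -0.24
  c_2 = 0
Equations for k = 0, 1, 2 (AR order 2, c_2 = 0):
  (E0) gamma(0) = phi_1 gamma(1) + phi_2 gamma(2) + c_0
  (E1) gamma(1) = phi_1 gamma(0) + phi_2 gamma(1) + c_1
  (E2) gamma(2) = phi_1 gamma(1) + phi_2 gamma(0)
From (E1): gamma(1) = A gamma(0) + B with
  A = phi_1 / (1 - phi_2) = -0.686 / 0.836 = -0.820574,   B = c_1 / (1 - phi_2) = -0.24 / 0.836 = -0.287081.
Insert (E2) into (E0): gamma(0) (1 - phi_2^2) = phi_1 (1 + phi_2) gamma(1) + c_0.
  phi_1 (1 + phi_2) = (-0.686)(1.164) = -0.798504,   1 - phi_2^2 = 0.973104.
Replace gamma(1) by A gamma(0) + B and collect gamma(0):
  gamma(0) [0.973104 - (-0.798504)(-0.820574)] = (-0.798504)(-0.287081) + 2.19344
  gamma(0) * 0.317872 = 2.422676
  gamma(0) = 2.422676 / 0.317872 = 7.621539.
  gamma(1) = A gamma(0) + B = (-0.820574)(7.621539) + (-0.287081) = -6.541119.
  gamma(2) = phi_1 gamma(1) + phi_2 gamma(0) = (-0.686)(-6.541119) + (0.164)(7.621539) = 5.73714.
Therefore gamma(2) = 5.7371 (to 4 decimal places).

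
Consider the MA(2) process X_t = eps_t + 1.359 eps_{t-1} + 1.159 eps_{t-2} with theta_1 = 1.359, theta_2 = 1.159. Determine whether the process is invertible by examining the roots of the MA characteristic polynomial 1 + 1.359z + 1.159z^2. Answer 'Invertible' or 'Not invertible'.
\text{Not invertible}

The MA(q) characteristic polynomial is P(z) = 1 + 1.359z + 1.159z^2.
Invertibility requires all roots to lie outside the unit circle, i.e. |z| > 1 for every root.
Set 1 + (1.359) z + (1.159) z^2 = 0, i.e. a z^2 + b z + c = 0 with a = 1.159, b = 1.359, c = 1.
Discriminant D = b^2 - 4ac = (1.359)^2 - 4*(1.159)*1 = 1.846881 - (4.636) = -2.789119.
D < 0, so the roots are the complex-conjugate pair z = (-b +/- i sqrt(-D)) / (2a) = -0.5863 +/- 0.7205i.
For a conjugate pair |z|^2 = z * conj(z) = (product of roots) = c/a = 1/(1.159) = 0.862813, so |z| = sqrt(0.862813) = 0.9289 for both roots.
Moduli of all roots: 0.9289, 0.9289.
All moduli strictly greater than 1? No.
Verdict: Not invertible.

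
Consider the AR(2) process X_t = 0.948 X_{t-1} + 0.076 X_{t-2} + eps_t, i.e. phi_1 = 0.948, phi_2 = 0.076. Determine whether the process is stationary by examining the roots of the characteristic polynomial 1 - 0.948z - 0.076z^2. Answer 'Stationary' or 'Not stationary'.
\text{Not stationary}

The AR(p) characteristic polynomial is P(z) = 1 - 0.948z - 0.076z^2.
Stationarity requires all roots to lie outside the unit circle, i.e. |z| > 1 for every root.
Set 1 + (-0.948) z + (-0.076) z^2 = 0, i.e. a z^2 + b z + c = 0 with a = -0.076, b = -0.948, c = 1.
Discriminant D = b^2 - 4ac = (-0.948)^2 - 4*(-0.076)*1 = 0.898704 - (-0.304) = 1.202704.
D >= 0, so the roots are real: z = (-b +/- sqrt(D)) / (2a) = (0.948 +/- 1.096679) / (-0.152).
  z_1 = (0.948 + 1.096679) / (-0.152) = -13.4518,   |z_1| = 13.4518.
  z_2 = (0.948 - 1.096679) / (-0.152) = 0.9781,   |z_2| = 0.9781.
Moduli of all roots: 13.4518, 0.9781.
All moduli strictly greater than 1? No.
Verdict: Not stationary.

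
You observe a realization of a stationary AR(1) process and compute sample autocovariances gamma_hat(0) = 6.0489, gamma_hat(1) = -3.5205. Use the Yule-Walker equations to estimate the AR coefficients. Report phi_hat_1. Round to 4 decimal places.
\hat\phi_{1} = -0.5820

The Yule-Walker equations for an AR(p) process read, in matrix form,
  Gamma_p phi = r_p,   with   (Gamma_p)_{ij} = gamma(|i - j|),
                       (r_p)_i = gamma(i),   i,j = 1..p.
Substitute the sample gammas (Toeplitz matrix and right-hand side of size 1):
  Gamma_p = [[6.0489]]
  r_p     = [-3.5205]
With p = 1 this is the single equation gamma(0) phi_1 = gamma(1):
  phi_hat_1 = gamma(1) / gamma(0) = -3.5205 / 6.0489 = -0.5820.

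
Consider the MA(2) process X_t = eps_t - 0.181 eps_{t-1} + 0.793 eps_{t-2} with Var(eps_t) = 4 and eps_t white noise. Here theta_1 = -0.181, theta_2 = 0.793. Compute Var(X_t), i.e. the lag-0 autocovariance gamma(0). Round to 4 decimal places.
\gamma(0) = 6.6464

For an MA(q) process X_t = eps_t + sum_i theta_i eps_{t-i} with
Var(eps_t) = sigma^2, the variance is
  gamma(0) = sigma^2 * (1 + sum_i theta_i^2).
  sum_i theta_i^2 = (-0.181)^2 + (0.793)^2 = 0.032761 + 0.628849 = 0.66161.
  gamma(0) = 4 * (1 + 0.66161) = 4 * 1.66161 = 6.64644, which rounds to 6.6464.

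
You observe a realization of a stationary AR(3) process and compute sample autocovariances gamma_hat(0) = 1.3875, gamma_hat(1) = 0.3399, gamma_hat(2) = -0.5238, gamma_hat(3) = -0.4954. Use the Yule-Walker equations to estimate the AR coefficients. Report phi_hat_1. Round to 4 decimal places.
\hat\phi_{1} = 0.2910

The Yule-Walker equations for an AR(p) process read, in matrix form,
  Gamma_p phi = r_p,   with   (Gamma_p)_{ij} = gamma(|i - j|),
                       (r_p)_i = gamma(i),   i,j = 1..p.
Substitute the sample gammas (Toeplitz matrix and right-hand side of size 3):
  Gamma_p = [[1.3875, 0.3399, -0.5238], [0.3399, 1.3875, 0.3399], [-0.5238, 0.3399, 1.3875]]
  r_p     = [0.3399, -0.5238, -0.4954]
Written out (R1..R3):
  (R1) 1.3875 phi_1 + 0.3399 phi_2 - 0.5238 phi_3 = 0.3399
  (R2) 0.3399 phi_1 + 1.3875 phi_2 + 0.3399 phi_3 = -0.5238
  (R3) -0.5238 phi_1 + 0.3399 phi_2 + 1.3875 phi_3 = -0.4954
Gaussian elimination:
  R2 <- R2 - (0.3399/1.3875) R1 = R2 - (0.244973) R1:  1.304234 phi_2 + 0.468217 phi_3 = -0.607066
  R3 <- R3 - (-0.5238/1.3875) R1 = R3 - (-0.377514) R1:  0.468217 phi_2 + 1.189758 phi_3 = -0.367083
  R3 <- R3 - (0.468217/1.304234) R2 = R3 - (0.358998) R2:  1.02167 phi_3 = -0.149148
Back-substitution:
  phi_hat_3 = -0.149148 / 1.02167 = -0.145984
  phi_hat_2 = (-0.607066 - (0.468217)(-0.145984)) / 1.304234 = -0.41305
  phi_hat_1 = (0.3399 - (0.3399)(-0.41305) - (-0.5238)(-0.145984)) / 1.3875 = 0.291048
So phi_hat = [0.2910, -0.4131, -0.1460].
Therefore phi_hat_1 = 0.2910.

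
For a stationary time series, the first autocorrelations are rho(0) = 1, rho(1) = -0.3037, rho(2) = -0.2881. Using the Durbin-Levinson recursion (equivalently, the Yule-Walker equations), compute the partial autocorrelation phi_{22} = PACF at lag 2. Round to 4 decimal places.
\phi_{22} = -0.4190

The PACF at lag k is phi_{kk}, the last component of the solution
to the Yule-Walker system G_k phi = r_k where
  (G_k)_{ij} = rho(|i - j|), (r_k)_i = rho(i), i,j = 1..k.
Equivalently, Durbin-Levinson gives phi_{kk} iteratively:
  phi_{11} = rho(1)
  phi_{kk} = [rho(k) - sum_{j=1..k-1} phi_{k-1,j} rho(k-j)]
            / [1 - sum_{j=1..k-1} phi_{k-1,j} rho(j)],
  phi_{k,j} = phi_{k-1,j} - phi_{kk} phi_{k-1,k-j},  j = 1..k-1.
Step k = 1:
  phi_11 = rho(1) = -0.3037.
Step k = 2:
  phi_22 = [rho(2) - phi_11 rho(1)] / [1 - phi_11 rho(1)] = [-0.2881 - (-0.3037)(-0.3037)] / [1 - (-0.3037)(-0.3037)]
         = -0.38033369 / 0.90776631 = -0.419.
Therefore phi_{22} = -0.4190.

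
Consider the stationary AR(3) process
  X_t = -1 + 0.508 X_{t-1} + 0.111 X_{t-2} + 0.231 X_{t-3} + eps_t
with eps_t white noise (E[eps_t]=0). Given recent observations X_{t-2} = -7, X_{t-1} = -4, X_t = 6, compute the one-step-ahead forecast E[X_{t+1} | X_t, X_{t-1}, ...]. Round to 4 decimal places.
E[X_{t+1} \mid \mathcal F_t] = -0.0130

For an AR(p) model X_t = c + sum_i phi_i X_{t-i} + eps_t, the
one-step-ahead conditional mean is
  E[X_{t+1} | X_t, ...] = c + sum_i phi_i X_{t+1-i}.
Substitute known values:
  E[X_{t+1} | ...] = -1 + (0.508) * (6) + (0.111) * (-4) + (0.231) * (-7)
                   = -0.0130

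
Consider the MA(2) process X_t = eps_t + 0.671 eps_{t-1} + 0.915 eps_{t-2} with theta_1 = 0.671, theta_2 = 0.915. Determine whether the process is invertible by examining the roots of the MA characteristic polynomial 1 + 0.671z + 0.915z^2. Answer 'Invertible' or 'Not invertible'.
\text{Invertible}

The MA(q) characteristic polynomial is P(z) = 1 + 0.671z + 0.915z^2.
Invertibility requires all roots to lie outside the unit circle, i.e. |z| > 1 for every root.
Set 1 + (0.671) z + (0.915) z^2 = 0, i.e. a z^2 + b z + c = 0 with a = 0.915, b = 0.671, c = 1.
Discriminant D = b^2 - 4ac = (0.671)^2 - 4*(0.915)*1 = 0.450241 - (3.66) = -3.209759.
D < 0, so the roots are the complex-conjugate pair z = (-b +/- i sqrt(-D)) / (2a) = -0.3667 +/- 0.979i.
For a conjugate pair |z|^2 = z * conj(z) = (product of roots) = c/a = 1/(0.915) = 1.092896, so |z| = sqrt(1.092896) = 1.0454 for both roots.
Moduli of all roots: 1.0454, 1.0454.
All moduli strictly greater than 1? Yes.
Verdict: Invertible.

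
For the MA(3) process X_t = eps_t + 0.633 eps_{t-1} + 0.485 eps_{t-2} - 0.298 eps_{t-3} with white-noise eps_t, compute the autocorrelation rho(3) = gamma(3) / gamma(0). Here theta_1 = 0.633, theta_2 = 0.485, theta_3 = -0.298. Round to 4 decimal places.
\rho(3) = -0.1728

For an MA(q) process with theta_0 = 1, the autocovariance is
  gamma(k) = sigma^2 * sum_{i=0..q-k} theta_i * theta_{i+k},
and rho(k) = gamma(k) / gamma(0). Sigma^2 cancels.
  numerator   = (1)*(-0.298) = -0.298.
  denominator = (1)^2 + (0.633)^2 + (0.485)^2 + (-0.298)^2 = 1.724718.
  rho(3) = -0.298 / 1.724718 = -0.1728.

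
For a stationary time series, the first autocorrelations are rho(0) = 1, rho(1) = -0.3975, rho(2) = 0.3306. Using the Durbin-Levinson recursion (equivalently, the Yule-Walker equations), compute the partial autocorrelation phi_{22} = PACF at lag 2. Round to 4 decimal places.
\phi_{22} = 0.2050

The PACF at lag k is phi_{kk}, the last component of the solution
to the Yule-Walker system G_k phi = r_k where
  (G_k)_{ij} = rho(|i - j|), (r_k)_i = rho(i), i,j = 1..k.
Equivalently, Durbin-Levinson gives phi_{kk} iteratively:
  phi_{11} = rho(1)
  phi_{kk} = [rho(k) - sum_{j=1..k-1} phi_{k-1,j} rho(k-j)]
            / [1 - sum_{j=1..k-1} phi_{k-1,j} rho(j)],
  phi_{k,j} = phi_{k-1,j} - phi_{kk} phi_{k-1,k-j},  j = 1..k-1.
Step k = 1:
  phi_11 = rho(1) = -0.3975.
Step k = 2:
  phi_22 = [rho(2) - phi_11 rho(1)] / [1 - phi_11 rho(1)] = [0.3306 - (-0.3975)(-0.3975)] / [1 - (-0.3975)(-0.3975)]
         = 0.17259375 / 0.84199375 = 0.205.
Therefore phi_{22} = 0.2050.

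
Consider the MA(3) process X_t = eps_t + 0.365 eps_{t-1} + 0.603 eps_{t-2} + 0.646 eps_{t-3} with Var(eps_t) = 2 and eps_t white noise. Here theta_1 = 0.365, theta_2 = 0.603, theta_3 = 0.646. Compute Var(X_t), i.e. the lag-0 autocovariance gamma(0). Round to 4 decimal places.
\gamma(0) = 3.8283

For an MA(q) process X_t = eps_t + sum_i theta_i eps_{t-i} with
Var(eps_t) = sigma^2, the variance is
  gamma(0) = sigma^2 * (1 + sum_i theta_i^2).
  sum_i theta_i^2 = (0.365)^2 + (0.603)^2 + (0.646)^2 = 0.133225 + 0.363609 + 0.417316 = 0.91415.
  gamma(0) = 2 * (1 + 0.91415) = 2 * 1.91415 = 3.8283.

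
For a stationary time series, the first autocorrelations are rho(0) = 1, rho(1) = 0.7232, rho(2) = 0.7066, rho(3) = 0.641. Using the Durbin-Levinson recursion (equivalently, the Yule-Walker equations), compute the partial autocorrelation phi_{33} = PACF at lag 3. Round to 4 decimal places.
\phi_{33} = 0.1189

The PACF at lag k is phi_{kk}, the last component of the solution
to the Yule-Walker system G_k phi = r_k where
  (G_k)_{ij} = rho(|i - j|), (r_k)_i = rho(i), i,j = 1..k.
Equivalently, Durbin-Levinson gives phi_{kk} iteratively:
  phi_{11} = rho(1)
  phi_{kk} = [rho(k) - sum_{j=1..k-1} phi_{k-1,j} rho(k-j)]
            / [1 - sum_{j=1..k-1} phi_{k-1,j} rho(j)],
  phi_{k,j} = phi_{k-1,j} - phi_{kk} phi_{k-1,k-j},  j = 1..k-1.
Step k = 1:
  phi_11 = rho(1) = 0.7232.
Step k = 2:
  phi_22 = [rho(2) - phi_11 rho(1)] / [1 - phi_11 rho(1)] = [0.7066 - (0.7232)(0.7232)] / [1 - (0.7232)(0.7232)]
         = 0.18358176 / 0.47698176 = 0.384882.
  Update: phi_21 = phi_11 - phi_22 phi_11 = 0.7232 - (0.384882)(0.7232) = 0.444853.
Step k = 3:
  phi_33 = [rho(3) - phi_21 rho(2) - phi_22 rho(1)] / [1 - phi_21 rho(1) - phi_22 rho(2)]
    numerator   = 0.641 - (0.444853)(0.7066) - (0.384882)(0.7232) = 0.04831994
    denominator = 1 - (0.444853)(0.7232) - (0.384882)(0.7066) = 0.40632442
  phi_33 = 0.04831994 / 0.40632442 = 0.1189.
Therefore phi_{33} = 0.1189.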